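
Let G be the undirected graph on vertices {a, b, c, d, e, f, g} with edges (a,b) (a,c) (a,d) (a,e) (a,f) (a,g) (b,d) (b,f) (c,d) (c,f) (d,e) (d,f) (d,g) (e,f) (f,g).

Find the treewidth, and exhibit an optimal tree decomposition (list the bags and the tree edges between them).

Treewidth 3.
Bags: B1 = {a, d, f, g}  B2 = {a, b, d, f}  B3 = {a, d, e, f}  B4 = {a, c, d, f}
Tree: B1–B2, B2–B3, B3–B4

The largest bag has 4 vertices, giving width 3; this decomposition certifies tw(G) ≤ 3. Conversely, {a, d, f, g} is a clique of size 4, and the vertices of any clique must share a bag in every tree decomposition; so some bag has ≥ 4 vertices and tw(G) ≥ 3. Hence tw(G) = 3 exactly.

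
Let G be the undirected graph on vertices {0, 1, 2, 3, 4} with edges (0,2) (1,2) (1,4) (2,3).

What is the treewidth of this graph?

1

A width-1 tree decomposition is:
Bags: B1 = {0, 2}  B2 = {2, 3}  B3 = {1, 2}  B4 = {1, 4}
Tree: B1–B2, B2–B3, B3–B4
Every bag has size at most 2, so the width is 2 − 1 = 1 and tw(G) ≤ 1. G has an edge, so its treewidth is at least 1. Therefore the treewidth is 1.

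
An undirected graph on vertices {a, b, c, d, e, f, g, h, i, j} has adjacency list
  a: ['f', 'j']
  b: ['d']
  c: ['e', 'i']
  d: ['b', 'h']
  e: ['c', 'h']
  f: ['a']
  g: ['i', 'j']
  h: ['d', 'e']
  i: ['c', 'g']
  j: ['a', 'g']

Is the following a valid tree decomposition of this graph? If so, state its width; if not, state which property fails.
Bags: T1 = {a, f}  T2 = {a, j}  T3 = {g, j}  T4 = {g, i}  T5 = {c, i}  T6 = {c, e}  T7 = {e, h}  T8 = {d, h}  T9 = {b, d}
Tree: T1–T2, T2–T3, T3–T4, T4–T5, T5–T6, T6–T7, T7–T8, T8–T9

Every vertex of G appears in some bag (union = {a, b, c, d, e, f, g, h, i, j}); every edge is covered by a bag; and for each vertex v the set of bags containing v is connected in the bag tree. The decomposition is therefore valid. The largest bag has 2 vertices, so the width is 1.

Yes; width 1.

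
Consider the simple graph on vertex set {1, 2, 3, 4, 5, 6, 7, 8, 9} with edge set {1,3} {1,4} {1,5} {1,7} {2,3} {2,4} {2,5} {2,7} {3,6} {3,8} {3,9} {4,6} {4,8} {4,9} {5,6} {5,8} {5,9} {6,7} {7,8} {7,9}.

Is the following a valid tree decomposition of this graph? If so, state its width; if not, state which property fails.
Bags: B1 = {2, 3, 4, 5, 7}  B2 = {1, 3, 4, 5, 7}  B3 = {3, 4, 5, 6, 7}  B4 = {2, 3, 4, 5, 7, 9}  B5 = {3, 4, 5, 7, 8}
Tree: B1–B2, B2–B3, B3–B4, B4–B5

No — bags containing vertex 2 are not connected in the tree.

A tree decomposition must satisfy three properties: every vertex lies in some bag; for every edge, both endpoints lie together in some bag; and for every vertex, the bags containing it form a connected subtree. Here bags containing vertex 2 are not connected in the tree, so the decomposition is invalid.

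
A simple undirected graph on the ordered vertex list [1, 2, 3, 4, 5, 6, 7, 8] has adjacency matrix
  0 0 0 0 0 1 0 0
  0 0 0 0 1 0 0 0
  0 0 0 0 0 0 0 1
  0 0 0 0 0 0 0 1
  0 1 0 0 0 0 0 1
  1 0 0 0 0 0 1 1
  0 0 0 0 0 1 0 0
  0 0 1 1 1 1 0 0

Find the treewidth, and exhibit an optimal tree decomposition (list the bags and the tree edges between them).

Treewidth 1.
One such decomposition:
Bags: B1 = {5, 8}  B2 = {6, 8}  B3 = {4, 8}  B4 = {3, 8}  B5 = {6, 7}  B6 = {2, 5}  B7 = {1, 6}
Tree: B1–B2, B2–B3, B3–B4, B2–B5, B1–B6, B2–B7

The largest bag has 2 vertices, giving width 1; this decomposition certifies tw(G) ≤ 1. Since G has at least one edge (e.g. 5–8), it is not an edgeless graph, so tw(G) ≥ 1. Hence tw(G) = 1 exactly.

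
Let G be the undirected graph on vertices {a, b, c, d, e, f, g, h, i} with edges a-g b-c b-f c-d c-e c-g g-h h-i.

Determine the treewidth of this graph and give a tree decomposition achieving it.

Treewidth 1.
One optimal decomposition is:
Bags: B1 = {c, g}  B2 = {b, c}  B3 = {a, g}  B4 = {g, h}  B5 = {c, d}  B6 = {b, f}  B7 = {c, e}  B8 = {h, i}
Tree: B1–B2, B1–B3, B1–B4, B1–B5, B2–B6, B1–B7, B4–B8

Every bag has size at most 2, so the width is 2 − 1 = 1 and tw(G) ≤ 1. G has an edge, so its treewidth is at least 1. Hence tw(G) = 1 exactly.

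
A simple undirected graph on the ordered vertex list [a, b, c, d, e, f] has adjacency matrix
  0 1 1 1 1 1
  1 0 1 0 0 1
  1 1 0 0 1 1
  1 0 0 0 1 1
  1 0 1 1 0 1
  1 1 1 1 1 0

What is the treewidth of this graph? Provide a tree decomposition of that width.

Treewidth 3.
One optimal decomposition is:
Bags: B1 = {a, c, e, f}  B2 = {a, b, c, f}  B3 = {a, d, e, f}
Tree: B1–B2, B1–B3

Every bag has size at most 4, so the width is 4 − 1 = 3 and tw(G) ≤ 3. On the other hand G contains the 4-clique {a, d, e, f}. A clique must lie in a single bag of any decomposition, so no decomposition can have width below 3. Combining the bounds, tw(G) = 3.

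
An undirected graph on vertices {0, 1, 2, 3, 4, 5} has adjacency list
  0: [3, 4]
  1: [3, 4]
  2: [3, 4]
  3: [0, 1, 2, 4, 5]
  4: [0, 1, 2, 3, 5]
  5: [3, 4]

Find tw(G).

A width-2 tree decomposition is:
Bags: B1 = {2, 3, 4}  B2 = {1, 3, 4}  B3 = {3, 4, 5}  B4 = {0, 3, 4}
Tree: B1–B2, B1–B3, B1–B4
The largest bag has 3 vertices, giving width 2; this decomposition certifies tw(G) ≤ 2. Conversely, {0, 3, 4} is a clique of size 3, and the vertices of any clique must share a bag in every tree decomposition; so some bag has ≥ 3 vertices and tw(G) ≥ 2. The upper and lower bounds meet at 2, so that is the treewidth.

2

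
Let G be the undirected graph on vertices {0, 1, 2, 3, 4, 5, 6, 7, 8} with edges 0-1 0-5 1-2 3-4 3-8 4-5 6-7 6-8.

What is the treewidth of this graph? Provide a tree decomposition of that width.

Each bag holds 2 vertices, so the decomposition has width 1, which upper-bounds the treewidth. Any graph with an edge has treewidth ≥ 1, and G has the edge 7–6. The upper and lower bounds meet at 1, so that is the treewidth.

Treewidth 1.
One such decomposition:
Bags: B1 = {6, 7}  B2 = {6, 8}  B3 = {3, 8}  B4 = {3, 4}  B5 = {4, 5}  B6 = {0, 5}  B7 = {0, 1}  B8 = {1, 2}
Tree: B1–B2, B2–B3, B3–B4, B4–B5, B5–B6, B6–B7, B7–B8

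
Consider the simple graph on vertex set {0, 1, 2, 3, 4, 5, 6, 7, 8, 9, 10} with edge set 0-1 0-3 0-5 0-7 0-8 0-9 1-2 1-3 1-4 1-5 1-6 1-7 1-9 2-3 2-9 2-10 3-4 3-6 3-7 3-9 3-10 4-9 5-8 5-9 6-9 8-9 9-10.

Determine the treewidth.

3

A width-3 tree decomposition is:
Bags: B1 = {0, 1, 5, 9}  B2 = {0, 1, 3, 9}  B3 = {1, 3, 4, 9}  B4 = {1, 2, 3, 9}  B5 = {1, 3, 6, 9}  B6 = {0, 5, 8, 9}  B7 = {0, 1, 3, 7}  B8 = {2, 3, 9, 10}
Tree: B1–B2, B2–B3, B2–B4, B3–B5, B1–B6, B2–B7, B4–B8
Each bag holds 4 vertices, so the decomposition has width 3, which upper-bounds the treewidth. On the other hand G contains the 4-clique {0, 5, 8, 9}. A clique must lie in a single bag of any decomposition, so no decomposition can have width below 3. Combining the bounds, tw(G) = 3.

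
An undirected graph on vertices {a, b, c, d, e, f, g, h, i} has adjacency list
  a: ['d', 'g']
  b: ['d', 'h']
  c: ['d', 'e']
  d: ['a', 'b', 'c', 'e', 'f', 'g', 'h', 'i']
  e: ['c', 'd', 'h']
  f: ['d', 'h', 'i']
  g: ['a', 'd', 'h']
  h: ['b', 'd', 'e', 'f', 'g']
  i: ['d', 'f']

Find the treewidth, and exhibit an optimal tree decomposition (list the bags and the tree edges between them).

Treewidth 2.
Bags: B1 = {a, d, g}  B2 = {d, g, h}  B3 = {d, f, h}  B4 = {b, d, h}  B5 = {d, e, h}  B6 = {d, f, i}  B7 = {c, d, e}
Tree: B1–B2, B2–B3, B3–B4, B4–B5, B3–B6, B5–B7

The largest bag has 3 vertices, giving width 2; this decomposition certifies tw(G) ≤ 2. For the lower bound, the 3 vertices {d, g, h} are pairwise adjacent, and any tree decomposition puts a clique entirely inside one bag — forcing width ≥ 2. Hence tw(G) = 2 exactly.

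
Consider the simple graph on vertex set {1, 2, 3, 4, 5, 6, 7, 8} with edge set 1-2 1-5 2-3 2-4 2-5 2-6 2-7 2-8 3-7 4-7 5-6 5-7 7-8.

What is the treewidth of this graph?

A width-2 tree decomposition is:
Bags: B1 = {2, 3, 7}  B2 = {2, 5, 7}  B3 = {2, 5, 6}  B4 = {1, 2, 5}  B5 = {2, 4, 7}  B6 = {2, 7, 8}
Tree: B1–B2, B2–B3, B2–B4, B2–B5, B1–B6
The largest bag has 3 vertices, giving width 2; this decomposition certifies tw(G) ≤ 2. For the lower bound, the 3 vertices {1, 2, 5} are pairwise adjacent, and any tree decomposition puts a clique entirely inside one bag — forcing width ≥ 2. Hence tw(G) = 2 exactly.

2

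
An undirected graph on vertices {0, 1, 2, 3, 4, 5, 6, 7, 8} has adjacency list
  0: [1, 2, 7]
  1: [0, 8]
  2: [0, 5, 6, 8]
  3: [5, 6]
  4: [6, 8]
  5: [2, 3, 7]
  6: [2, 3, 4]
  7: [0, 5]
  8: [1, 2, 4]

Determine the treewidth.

3

A width-3 tree decomposition is:
Bags: B1 = {1, 4, 6, 8}  B2 = {1, 2, 6, 8}  B3 = {0, 1, 2, 6}  B4 = {0, 2, 3, 6}  B5 = {0, 2, 3, 5}  B6 = {0, 3, 5, 7}
Tree: B1–B2, B2–B3, B3–B4, B4–B5, B5–B6
Every bag has size at most 4, so the width is 4 − 1 = 3 and tw(G) ≤ 3. For the lower bound: the 4 vertex sets {1,4,8}, {6}, {2}, {0,3,5,7} are disjoint, each induces a connected subgraph, and every pair is joined by at least one edge of G. Contracting each set to a single vertex therefore yields K_{4} as a minor, and since treewidth is minor-monotone, tw(G) ≥ tw(K_{4}) = 3. Hence tw(G) = 3 exactly.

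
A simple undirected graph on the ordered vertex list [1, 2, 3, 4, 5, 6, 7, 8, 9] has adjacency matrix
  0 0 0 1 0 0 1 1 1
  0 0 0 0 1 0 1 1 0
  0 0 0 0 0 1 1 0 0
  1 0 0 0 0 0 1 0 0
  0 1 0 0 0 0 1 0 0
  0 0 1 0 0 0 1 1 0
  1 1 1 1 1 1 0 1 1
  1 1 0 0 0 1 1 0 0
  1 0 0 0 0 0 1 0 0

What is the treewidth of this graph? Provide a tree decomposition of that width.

The largest bag has 3 vertices, giving width 2; this decomposition certifies tw(G) ≤ 2. On the other hand G contains the 3-clique {1, 7, 8}. A clique must lie in a single bag of any decomposition, so no decomposition can have width below 2. Therefore the treewidth is 2.

Treewidth 2.
Bags: B1 = {1, 7, 8}  B2 = {6, 7, 8}  B3 = {2, 7, 8}  B4 = {1, 7, 9}  B5 = {2, 5, 7}  B6 = {1, 4, 7}  B7 = {3, 6, 7}
Tree: B1–B2, B2–B3, B1–B4, B3–B5, B1–B6, B2–B7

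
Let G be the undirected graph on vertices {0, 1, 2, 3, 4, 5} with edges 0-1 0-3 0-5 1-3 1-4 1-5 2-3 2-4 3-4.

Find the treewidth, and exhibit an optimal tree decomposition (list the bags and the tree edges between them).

The largest bag has 3 vertices, giving width 2; this decomposition certifies tw(G) ≤ 2. On the other hand G contains the 3-clique {0, 1, 3}. A clique must lie in a single bag of any decomposition, so no decomposition can have width below 2. The upper and lower bounds meet at 2, so that is the treewidth.

Treewidth 2.
Bags: B1 = {0, 1, 3}  B2 = {1, 3, 4}  B3 = {0, 1, 5}  B4 = {2, 3, 4}
Tree: B1–B2, B1–B3, B2–B4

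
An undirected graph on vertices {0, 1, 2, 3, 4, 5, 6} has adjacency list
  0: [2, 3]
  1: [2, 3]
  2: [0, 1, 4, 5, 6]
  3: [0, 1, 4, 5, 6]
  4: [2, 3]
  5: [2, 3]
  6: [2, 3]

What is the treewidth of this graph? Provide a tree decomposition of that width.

The largest bag has 3 vertices, giving width 2; this decomposition certifies tw(G) ≤ 2. The edges 2–6–3–4–2 form a cycle, so G is not a tree and its treewidth is at least 2. Combining the bounds, tw(G) = 2.

Treewidth 2.
One optimal decomposition is:
Bags: B1 = {2, 3, 6}  B2 = {2, 3, 4}  B3 = {1, 2, 3}  B4 = {2, 3, 5}  B5 = {0, 2, 3}
Tree: B1–B2, B2–B3, B3–B4, B4–B5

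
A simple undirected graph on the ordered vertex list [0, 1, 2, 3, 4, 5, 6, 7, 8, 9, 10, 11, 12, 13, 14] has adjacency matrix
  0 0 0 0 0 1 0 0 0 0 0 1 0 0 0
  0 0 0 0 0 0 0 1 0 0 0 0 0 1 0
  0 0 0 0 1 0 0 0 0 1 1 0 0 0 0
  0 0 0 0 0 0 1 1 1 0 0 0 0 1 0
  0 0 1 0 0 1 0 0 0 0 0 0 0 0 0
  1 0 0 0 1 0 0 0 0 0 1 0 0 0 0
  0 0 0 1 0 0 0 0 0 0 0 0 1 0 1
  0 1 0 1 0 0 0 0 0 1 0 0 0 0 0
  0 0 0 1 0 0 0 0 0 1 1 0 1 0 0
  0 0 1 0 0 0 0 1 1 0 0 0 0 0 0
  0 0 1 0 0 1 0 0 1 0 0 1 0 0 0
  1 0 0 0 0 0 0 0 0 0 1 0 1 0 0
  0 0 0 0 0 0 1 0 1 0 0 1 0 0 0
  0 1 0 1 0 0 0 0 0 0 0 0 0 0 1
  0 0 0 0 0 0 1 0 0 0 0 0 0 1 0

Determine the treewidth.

3

A width-3 tree decomposition is:
Bags: B1 = {1, 6, 13, 14}  B2 = {1, 3, 6, 13}  B3 = {1, 3, 6, 7}  B4 = {3, 6, 7, 12}  B5 = {3, 7, 8, 12}  B6 = {7, 8, 9, 12}  B7 = {8, 9, 11, 12}  B8 = {8, 9, 10, 11}  B9 = {2, 9, 10, 11}  B10 = {0, 2, 10, 11}  B11 = {0, 2, 5, 10}  B12 = {0, 2, 4, 5}
Tree: B1–B2, B2–B3, B3–B4, B4–B5, B5–B6, B6–B7, B7–B8, B8–B9, B9–B10, B10–B11, B11–B12
Every bag has size at most 4, so the width is 4 − 1 = 3 and tw(G) ≤ 3. For the lower bound: the 4 vertex sets {1,13,14}, {6}, {3}, {7,8,9,12} are disjoint, each induces a connected subgraph, and every pair is joined by at least one edge of G. Contracting each set to a single vertex therefore yields K_{4} as a minor, and since treewidth is minor-monotone, tw(G) ≥ tw(K_{4}) = 3. Hence tw(G) = 3 exactly.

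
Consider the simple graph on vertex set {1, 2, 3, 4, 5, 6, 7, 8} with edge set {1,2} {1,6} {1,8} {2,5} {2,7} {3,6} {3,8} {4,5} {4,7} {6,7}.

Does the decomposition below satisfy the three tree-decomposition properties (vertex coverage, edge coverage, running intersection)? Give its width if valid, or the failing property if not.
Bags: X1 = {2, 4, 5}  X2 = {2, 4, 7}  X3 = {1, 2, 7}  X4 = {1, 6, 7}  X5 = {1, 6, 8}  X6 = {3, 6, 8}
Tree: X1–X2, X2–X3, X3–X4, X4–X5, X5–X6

Yes; width 2.

Checking the three conditions: (i) the bags cover all of {1, 2, 3, 4, 5, 6, 7, 8}; (ii) for each edge, some bag contains both endpoints; (iii) the bags containing any fixed vertex form a subtree. All hold, so the decomposition is valid with width 3 − 1 = 2.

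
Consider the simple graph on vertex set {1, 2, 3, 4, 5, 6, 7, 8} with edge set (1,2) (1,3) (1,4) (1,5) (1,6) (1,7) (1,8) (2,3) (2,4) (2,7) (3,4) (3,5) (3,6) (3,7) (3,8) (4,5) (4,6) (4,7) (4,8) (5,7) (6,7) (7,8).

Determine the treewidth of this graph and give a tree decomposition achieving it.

Treewidth 4.
One such decomposition:
Bags: B1 = {1, 3, 4, 7, 8}  B2 = {1, 3, 4, 5, 7}  B3 = {1, 2, 3, 4, 7}  B4 = {1, 3, 4, 6, 7}
Tree: B1–B2, B1–B3, B2–B4

Each bag holds 5 vertices, so the decomposition has width 4, which upper-bounds the treewidth. On the other hand G contains the 5-clique {1, 3, 4, 7, 8}. A clique must lie in a single bag of any decomposition, so no decomposition can have width below 4. Hence tw(G) = 4 exactly.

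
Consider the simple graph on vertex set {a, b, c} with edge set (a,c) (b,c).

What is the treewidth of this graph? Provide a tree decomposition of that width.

Each bag holds 2 vertices, so the decomposition has width 1, which upper-bounds the treewidth. G has an edge, so its treewidth is at least 1. Therefore the treewidth is 1.

Treewidth 1.
One such decomposition:
Bags: B1 = {a, c}  B2 = {b, c}
Tree: B1–B2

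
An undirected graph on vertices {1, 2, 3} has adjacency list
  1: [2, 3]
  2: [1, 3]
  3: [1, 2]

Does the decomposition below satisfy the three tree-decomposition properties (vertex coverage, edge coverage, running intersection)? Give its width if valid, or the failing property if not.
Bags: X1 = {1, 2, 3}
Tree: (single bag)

Yes; width 2.

Vertex coverage: the bags together contain {1, 2, 3}, the full vertex set. Edge coverage: each edge of G has both endpoints in at least one bag. Running intersection: for every vertex, the bags containing it form a connected subtree. All three properties hold, so this is a valid tree decomposition of width max|bag| − 1 = 2, and hence tw(G) ≤ 2.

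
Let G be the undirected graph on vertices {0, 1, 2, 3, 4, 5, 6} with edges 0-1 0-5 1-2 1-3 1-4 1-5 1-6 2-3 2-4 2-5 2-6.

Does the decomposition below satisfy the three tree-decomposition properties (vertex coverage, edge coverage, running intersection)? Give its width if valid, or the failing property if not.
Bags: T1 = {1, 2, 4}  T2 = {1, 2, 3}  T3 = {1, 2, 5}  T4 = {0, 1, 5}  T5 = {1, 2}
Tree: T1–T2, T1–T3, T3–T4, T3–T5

No — vertex 6 appears in no bag.

A tree decomposition must satisfy three properties: every vertex lies in some bag; for every edge, both endpoints lie together in some bag; and for every vertex, the bags containing it form a connected subtree. Here vertex 6 appears in no bag, so the decomposition is invalid.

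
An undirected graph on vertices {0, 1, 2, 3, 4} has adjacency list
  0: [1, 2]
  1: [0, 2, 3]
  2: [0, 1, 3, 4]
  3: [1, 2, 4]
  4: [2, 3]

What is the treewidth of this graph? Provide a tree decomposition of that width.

Treewidth 2.
One optimal decomposition is:
Bags: B1 = {1, 2, 3}  B2 = {0, 1, 2}  B3 = {2, 3, 4}
Tree: B1–B2, B1–B3

Every bag has size at most 3, so the width is 3 − 1 = 2 and tw(G) ≤ 2. On the other hand G contains the 3-clique {0, 1, 2}. A clique must lie in a single bag of any decomposition, so no decomposition can have width below 2. Combining the bounds, tw(G) = 2.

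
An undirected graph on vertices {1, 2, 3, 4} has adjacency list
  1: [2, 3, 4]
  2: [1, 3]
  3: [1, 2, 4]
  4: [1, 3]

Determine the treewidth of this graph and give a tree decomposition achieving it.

Treewidth 2.
One such decomposition:
Bags: B1 = {1, 2, 3}  B2 = {1, 3, 4}
Tree: B1–B2

The largest bag has 3 vertices, giving width 2; this decomposition certifies tw(G) ≤ 2. Conversely, {1, 2, 3} is a clique of size 3, and the vertices of any clique must share a bag in every tree decomposition; so some bag has ≥ 3 vertices and tw(G) ≥ 2. The upper and lower bounds meet at 2, so that is the treewidth.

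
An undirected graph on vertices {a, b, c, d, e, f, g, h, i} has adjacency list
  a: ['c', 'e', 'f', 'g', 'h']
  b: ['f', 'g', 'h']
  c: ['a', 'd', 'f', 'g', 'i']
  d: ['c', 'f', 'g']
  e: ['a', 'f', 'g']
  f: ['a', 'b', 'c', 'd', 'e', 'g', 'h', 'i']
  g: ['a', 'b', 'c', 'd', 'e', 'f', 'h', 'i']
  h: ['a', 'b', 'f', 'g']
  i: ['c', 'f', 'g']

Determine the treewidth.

A width-3 tree decomposition is:
Bags: B1 = {a, c, f, g}  B2 = {a, f, g, h}  B3 = {a, e, f, g}  B4 = {c, d, f, g}  B5 = {c, f, g, i}  B6 = {b, f, g, h}
Tree: B1–B2, B2–B3, B1–B4, B1–B5, B2–B6
Each bag holds 4 vertices, so the decomposition has width 3, which upper-bounds the treewidth. On the other hand G contains the 4-clique {a, e, f, g}. A clique must lie in a single bag of any decomposition, so no decomposition can have width below 3. Combining the bounds, tw(G) = 3.

3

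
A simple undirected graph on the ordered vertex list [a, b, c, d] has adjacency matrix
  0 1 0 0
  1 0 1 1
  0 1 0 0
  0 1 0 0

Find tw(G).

A width-1 tree decomposition is:
Bags: B1 = {b, c}  B2 = {b, d}  B3 = {a, b}
Tree: B1–B2, B1–B3
Every bag has size at most 2, so the width is 2 − 1 = 1 and tw(G) ≤ 1. Since G has at least one edge (e.g. b–c), it is not an edgeless graph, so tw(G) ≥ 1. Therefore the treewidth is 1.

1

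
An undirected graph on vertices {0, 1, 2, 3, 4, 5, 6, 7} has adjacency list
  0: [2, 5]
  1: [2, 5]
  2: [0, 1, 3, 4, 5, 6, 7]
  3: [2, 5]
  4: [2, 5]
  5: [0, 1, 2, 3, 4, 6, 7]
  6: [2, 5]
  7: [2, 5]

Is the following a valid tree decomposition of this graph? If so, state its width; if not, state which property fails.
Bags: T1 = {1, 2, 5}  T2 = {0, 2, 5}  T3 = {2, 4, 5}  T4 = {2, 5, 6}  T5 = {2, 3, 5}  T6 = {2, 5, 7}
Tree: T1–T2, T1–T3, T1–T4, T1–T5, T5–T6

Yes; width 2.

Vertex coverage: the bags together contain {0, 1, 2, 3, 4, 5, 6, 7}, the full vertex set. Edge coverage: each edge of G has both endpoints in at least one bag. Running intersection: for every vertex, the bags containing it form a connected subtree. All three properties hold, so this is a valid tree decomposition of width max|bag| − 1 = 2, and hence tw(G) ≤ 2.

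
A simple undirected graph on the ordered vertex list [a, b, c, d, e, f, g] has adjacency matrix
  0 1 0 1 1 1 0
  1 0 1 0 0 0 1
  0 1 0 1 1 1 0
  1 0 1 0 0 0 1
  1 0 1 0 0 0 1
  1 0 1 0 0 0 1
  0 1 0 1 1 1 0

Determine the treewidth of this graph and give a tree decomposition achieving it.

Treewidth 3.
Bags: B1 = {a, c, d, g}  B2 = {a, b, c, g}  B3 = {a, c, e, g}  B4 = {a, c, f, g}
Tree: B1–B2, B2–B3, B3–B4

Each bag holds 4 vertices, so the decomposition has width 3, which upper-bounds the treewidth. For the lower bound: the 4 vertex sets {d,g}, {a,b}, {c}, {e} are disjoint, each induces a connected subgraph, and every pair is joined by at least one edge of G. Contracting each set to a single vertex therefore yields K_{4} as a minor, and since treewidth is minor-monotone, tw(G) ≥ tw(K_{4}) = 3. The upper and lower bounds meet at 3, so that is the treewidth.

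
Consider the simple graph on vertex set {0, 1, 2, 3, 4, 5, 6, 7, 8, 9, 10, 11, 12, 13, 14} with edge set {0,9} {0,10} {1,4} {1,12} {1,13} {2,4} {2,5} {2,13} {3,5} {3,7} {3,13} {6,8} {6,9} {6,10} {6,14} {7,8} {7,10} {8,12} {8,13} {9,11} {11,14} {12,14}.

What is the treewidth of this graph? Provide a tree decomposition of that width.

Each bag holds 4 vertices, so the decomposition has width 3, which upper-bounds the treewidth. For the lower bound: the 4 vertex sets {2,4,5}, {3}, {13}, {1,7,8,12} are disjoint, each induces a connected subgraph, and every pair is joined by at least one edge of G. Contracting each set to a single vertex therefore yields K_{4} as a minor, and since treewidth is minor-monotone, tw(G) ≥ tw(K_{4}) = 3. Therefore the treewidth is 3.

Treewidth 3.
One optimal decomposition is:
Bags: B1 = {2, 3, 4, 5}  B2 = {2, 3, 4, 13}  B3 = {1, 3, 4, 13}  B4 = {1, 3, 7, 13}  B5 = {1, 7, 8, 13}  B6 = {1, 7, 8, 12}  B7 = {7, 8, 10, 12}  B8 = {6, 8, 10, 12}  B9 = {6, 10, 12, 14}  B10 = {0, 6, 10, 14}  B11 = {0, 6, 9, 14}  B12 = {0, 9, 11, 14}
Tree: B1–B2, B2–B3, B3–B4, B4–B5, B5–B6, B6–B7, B7–B8, B8–B9, B9–B10, B10–B11, B11–B12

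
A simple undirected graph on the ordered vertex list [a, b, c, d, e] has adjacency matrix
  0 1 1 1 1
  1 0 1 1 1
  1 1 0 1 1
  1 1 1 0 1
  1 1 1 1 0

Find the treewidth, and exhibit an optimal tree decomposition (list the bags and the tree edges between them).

Treewidth 4.
One such decomposition:
Bags: B1 = {a, b, c, d, e}
Tree: (single bag)

With just one bag of size 5, the width is 5 − 1 = 4, so tw(G) ≤ 4. Conversely, {a, b, c, d, e} is a clique of size 5, and the vertices of any clique must share a bag in every tree decomposition; so some bag has ≥ 5 vertices and tw(G) ≥ 4. Combining the bounds, tw(G) = 4.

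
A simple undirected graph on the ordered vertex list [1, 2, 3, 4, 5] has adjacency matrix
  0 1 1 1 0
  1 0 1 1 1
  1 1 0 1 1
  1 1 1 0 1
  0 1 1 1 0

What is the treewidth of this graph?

3

A width-3 tree decomposition is:
Bags: B1 = {1, 2, 3, 4}  B2 = {2, 3, 4, 5}
Tree: B1–B2
The largest bag has 4 vertices, giving width 3; this decomposition certifies tw(G) ≤ 3. On the other hand G contains the 4-clique {1, 2, 3, 4}. A clique must lie in a single bag of any decomposition, so no decomposition can have width below 3. Hence tw(G) = 3 exactly.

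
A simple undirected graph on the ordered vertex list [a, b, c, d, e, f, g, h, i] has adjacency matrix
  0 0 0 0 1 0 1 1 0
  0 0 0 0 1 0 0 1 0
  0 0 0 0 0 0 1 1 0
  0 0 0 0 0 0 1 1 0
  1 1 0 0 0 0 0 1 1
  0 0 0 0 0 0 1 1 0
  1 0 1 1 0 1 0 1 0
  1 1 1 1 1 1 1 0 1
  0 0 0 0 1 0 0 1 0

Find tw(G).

2

A width-2 tree decomposition is:
Bags: B1 = {d, g, h}  B2 = {c, g, h}  B3 = {a, g, h}  B4 = {a, e, h}  B5 = {e, h, i}  B6 = {b, e, h}  B7 = {f, g, h}
Tree: B1–B2, B2–B3, B3–B4, B4–B5, B5–B6, B1–B7
Each bag holds 3 vertices, so the decomposition has width 2, which upper-bounds the treewidth. On the other hand G contains the 3-clique {d, g, h}. A clique must lie in a single bag of any decomposition, so no decomposition can have width below 2. The upper and lower bounds meet at 2, so that is the treewidth.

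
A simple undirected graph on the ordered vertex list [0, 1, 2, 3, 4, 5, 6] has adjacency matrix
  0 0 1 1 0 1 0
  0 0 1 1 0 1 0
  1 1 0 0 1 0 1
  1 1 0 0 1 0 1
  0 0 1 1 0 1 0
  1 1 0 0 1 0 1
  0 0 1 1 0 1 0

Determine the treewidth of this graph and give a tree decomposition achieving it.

Every bag has size at most 4, so the width is 4 − 1 = 3 and tw(G) ≤ 3. For the lower bound: the 4 vertex sets {0,2}, {3,4}, {5}, {1} are disjoint, each induces a connected subgraph, and every pair is joined by at least one edge of G. Contracting each set to a single vertex therefore yields K_{4} as a minor, and since treewidth is minor-monotone, tw(G) ≥ tw(K_{4}) = 3. Combining the bounds, tw(G) = 3.

Treewidth 3.
Bags: B1 = {0, 2, 3, 5}  B2 = {2, 3, 4, 5}  B3 = {1, 2, 3, 5}  B4 = {2, 3, 5, 6}
Tree: B1–B2, B2–B3, B3–B4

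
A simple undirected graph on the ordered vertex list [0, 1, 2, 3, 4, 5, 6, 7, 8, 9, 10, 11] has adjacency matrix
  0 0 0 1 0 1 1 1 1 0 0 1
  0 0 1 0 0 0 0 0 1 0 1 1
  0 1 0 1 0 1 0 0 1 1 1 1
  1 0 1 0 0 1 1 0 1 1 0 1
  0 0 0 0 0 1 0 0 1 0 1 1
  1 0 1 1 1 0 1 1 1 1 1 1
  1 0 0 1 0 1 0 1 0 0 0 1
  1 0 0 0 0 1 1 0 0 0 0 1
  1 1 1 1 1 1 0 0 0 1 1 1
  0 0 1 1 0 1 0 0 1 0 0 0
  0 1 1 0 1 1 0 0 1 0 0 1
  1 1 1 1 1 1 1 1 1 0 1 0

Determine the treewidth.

4

A width-4 tree decomposition is:
Bags: B1 = {4, 5, 8, 10, 11}  B2 = {2, 5, 8, 10, 11}  B3 = {2, 3, 5, 8, 11}  B4 = {1, 2, 8, 10, 11}  B5 = {0, 3, 5, 8, 11}  B6 = {2, 3, 5, 8, 9}  B7 = {0, 3, 5, 6, 11}  B8 = {0, 5, 6, 7, 11}
Tree: B1–B2, B2–B3, B2–B4, B3–B5, B3–B6, B5–B7, B7–B8
Each bag holds 5 vertices, so the decomposition has width 4, which upper-bounds the treewidth. On the other hand G contains the 5-clique {1, 2, 8, 10, 11}. A clique must lie in a single bag of any decomposition, so no decomposition can have width below 4. Combining the bounds, tw(G) = 4.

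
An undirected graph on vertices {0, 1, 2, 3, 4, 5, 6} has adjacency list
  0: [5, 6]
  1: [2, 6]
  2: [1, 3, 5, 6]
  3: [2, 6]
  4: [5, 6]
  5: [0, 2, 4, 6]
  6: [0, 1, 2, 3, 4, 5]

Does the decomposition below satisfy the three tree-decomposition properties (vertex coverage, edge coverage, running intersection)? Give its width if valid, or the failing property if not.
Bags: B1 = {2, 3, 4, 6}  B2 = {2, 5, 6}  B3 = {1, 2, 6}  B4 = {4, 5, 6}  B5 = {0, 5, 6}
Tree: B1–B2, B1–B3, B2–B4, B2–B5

No — bags containing vertex 4 are not connected in the tree.

A tree decomposition must satisfy three properties: every vertex lies in some bag; for every edge, both endpoints lie together in some bag; and for every vertex, the bags containing it form a connected subtree. Here bags containing vertex 4 are not connected in the tree, so the decomposition is invalid.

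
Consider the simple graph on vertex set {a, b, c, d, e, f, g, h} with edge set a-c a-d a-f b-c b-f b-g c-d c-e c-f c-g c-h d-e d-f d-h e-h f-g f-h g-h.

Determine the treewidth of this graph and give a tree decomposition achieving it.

Treewidth 3.
Bags: B1 = {a, c, d, f}  B2 = {c, d, f, h}  B3 = {c, d, e, h}  B4 = {c, f, g, h}  B5 = {b, c, f, g}
Tree: B1–B2, B2–B3, B2–B4, B4–B5

Every bag has size at most 4, so the width is 4 − 1 = 3 and tw(G) ≤ 3. Conversely, {c, d, e, h} is a clique of size 4, and the vertices of any clique must share a bag in every tree decomposition; so some bag has ≥ 4 vertices and tw(G) ≥ 3. Therefore the treewidth is 3.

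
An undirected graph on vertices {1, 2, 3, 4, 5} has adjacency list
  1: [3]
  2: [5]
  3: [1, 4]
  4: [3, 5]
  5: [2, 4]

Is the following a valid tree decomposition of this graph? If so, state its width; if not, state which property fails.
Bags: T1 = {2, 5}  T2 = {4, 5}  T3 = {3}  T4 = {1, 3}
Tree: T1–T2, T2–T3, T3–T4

A tree decomposition must satisfy three properties: every vertex lies in some bag; for every edge, both endpoints lie together in some bag; and for every vertex, the bags containing it form a connected subtree. Here edge (4,3) lies in no bag, so the decomposition is invalid.

No — edge (4,3) lies in no bag.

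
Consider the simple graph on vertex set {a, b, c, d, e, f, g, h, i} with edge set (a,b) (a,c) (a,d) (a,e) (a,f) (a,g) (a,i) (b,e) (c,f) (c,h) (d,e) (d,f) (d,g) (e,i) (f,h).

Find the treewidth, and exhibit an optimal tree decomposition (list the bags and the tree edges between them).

Treewidth 2.
Bags: B1 = {a, d, f}  B2 = {a, c, f}  B3 = {a, d, e}  B4 = {a, b, e}  B5 = {c, f, h}  B6 = {a, e, i}  B7 = {a, d, g}
Tree: B1–B2, B1–B3, B3–B4, B2–B5, B3–B6, B3–B7

Every bag has size at most 3, so the width is 3 − 1 = 2 and tw(G) ≤ 2. On the other hand G contains the 3-clique {c, f, h}. A clique must lie in a single bag of any decomposition, so no decomposition can have width below 2. Hence tw(G) = 2 exactly.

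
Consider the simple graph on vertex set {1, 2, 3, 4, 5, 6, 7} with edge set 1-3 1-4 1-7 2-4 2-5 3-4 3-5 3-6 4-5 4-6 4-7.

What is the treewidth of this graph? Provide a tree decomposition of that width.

Treewidth 2.
One such decomposition:
Bags: B1 = {1, 3, 4}  B2 = {3, 4, 5}  B3 = {1, 4, 7}  B4 = {2, 4, 5}  B5 = {3, 4, 6}
Tree: B1–B2, B1–B3, B2–B4, B2–B5

Every bag has size at most 3, so the width is 3 − 1 = 2 and tw(G) ≤ 2. For the lower bound, the 3 vertices {2, 4, 5} are pairwise adjacent, and any tree decomposition puts a clique entirely inside one bag — forcing width ≥ 2. Therefore the treewidth is 2.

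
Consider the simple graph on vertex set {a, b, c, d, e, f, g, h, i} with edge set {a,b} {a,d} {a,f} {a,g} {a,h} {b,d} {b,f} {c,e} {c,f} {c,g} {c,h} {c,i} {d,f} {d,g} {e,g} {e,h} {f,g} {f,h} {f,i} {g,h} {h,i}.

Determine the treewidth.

A width-3 tree decomposition is:
Bags: B1 = {c, f, g, h}  B2 = {c, f, h, i}  B3 = {a, f, g, h}  B4 = {c, e, g, h}  B5 = {a, d, f, g}  B6 = {a, b, d, f}
Tree: B1–B2, B1–B3, B1–B4, B3–B5, B5–B6
The largest bag has 4 vertices, giving width 3; this decomposition certifies tw(G) ≤ 3. For the lower bound, the 4 vertices {c, e, g, h} are pairwise adjacent, and any tree decomposition puts a clique entirely inside one bag — forcing width ≥ 3. Therefore the treewidth is 3.

3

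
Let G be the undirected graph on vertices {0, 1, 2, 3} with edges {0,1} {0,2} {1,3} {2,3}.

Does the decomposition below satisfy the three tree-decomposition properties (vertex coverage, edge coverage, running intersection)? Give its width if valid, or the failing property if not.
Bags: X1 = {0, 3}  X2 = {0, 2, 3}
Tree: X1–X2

No — vertex 1 appears in no bag.

A tree decomposition must satisfy three properties: every vertex lies in some bag; for every edge, both endpoints lie together in some bag; and for every vertex, the bags containing it form a connected subtree. Here vertex 1 appears in no bag, so the decomposition is invalid.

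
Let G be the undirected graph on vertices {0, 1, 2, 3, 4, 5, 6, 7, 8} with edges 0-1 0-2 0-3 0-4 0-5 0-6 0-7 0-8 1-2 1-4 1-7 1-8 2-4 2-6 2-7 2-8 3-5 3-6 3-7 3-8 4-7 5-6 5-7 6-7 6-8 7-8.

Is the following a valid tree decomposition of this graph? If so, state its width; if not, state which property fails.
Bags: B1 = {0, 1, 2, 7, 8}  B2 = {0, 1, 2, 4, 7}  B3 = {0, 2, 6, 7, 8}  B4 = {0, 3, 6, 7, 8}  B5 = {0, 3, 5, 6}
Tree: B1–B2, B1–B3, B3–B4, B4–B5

A tree decomposition must satisfy three properties: every vertex lies in some bag; for every edge, both endpoints lie together in some bag; and for every vertex, the bags containing it form a connected subtree. Here edge (7,5) lies in no bag, so the decomposition is invalid.

No — edge (7,5) lies in no bag.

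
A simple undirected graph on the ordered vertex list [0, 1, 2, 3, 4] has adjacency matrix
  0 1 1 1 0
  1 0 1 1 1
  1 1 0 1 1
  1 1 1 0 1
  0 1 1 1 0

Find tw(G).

3

A width-3 tree decomposition is:
Bags: B1 = {0, 1, 2, 3}  B2 = {1, 2, 3, 4}
Tree: B1–B2
Every bag has size at most 4, so the width is 4 − 1 = 3 and tw(G) ≤ 3. For the lower bound, the 4 vertices {0, 1, 2, 3} are pairwise adjacent, and any tree decomposition puts a clique entirely inside one bag — forcing width ≥ 3. Combining the bounds, tw(G) = 3.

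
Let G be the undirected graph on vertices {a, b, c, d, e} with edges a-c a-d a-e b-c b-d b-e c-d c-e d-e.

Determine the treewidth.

3

A width-3 tree decomposition is:
Bags: B1 = {a, c, d, e}  B2 = {b, c, d, e}
Tree: B1–B2
The largest bag has 4 vertices, giving width 3; this decomposition certifies tw(G) ≤ 3. For the lower bound, the 4 vertices {a, c, d, e} are pairwise adjacent, and any tree decomposition puts a clique entirely inside one bag — forcing width ≥ 3. The upper and lower bounds meet at 3, so that is the treewidth.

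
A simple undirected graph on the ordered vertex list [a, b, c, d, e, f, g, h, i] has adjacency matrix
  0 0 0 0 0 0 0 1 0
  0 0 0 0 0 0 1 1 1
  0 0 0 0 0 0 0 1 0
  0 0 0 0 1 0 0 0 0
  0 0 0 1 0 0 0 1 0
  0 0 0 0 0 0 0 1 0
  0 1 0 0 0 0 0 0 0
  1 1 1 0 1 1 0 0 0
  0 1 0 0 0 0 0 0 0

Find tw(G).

1

A width-1 tree decomposition is:
Bags: B1 = {f, h}  B2 = {e, h}  B3 = {b, h}  B4 = {d, e}  B5 = {a, h}  B6 = {c, h}  B7 = {b, i}  B8 = {b, g}
Tree: B1–B2, B1–B3, B2–B4, B2–B5, B1–B6, B3–B7, B3–B8
The largest bag has 2 vertices, giving width 1; this decomposition certifies tw(G) ≤ 1. G has an edge, so its treewidth is at least 1. Therefore the treewidth is 1.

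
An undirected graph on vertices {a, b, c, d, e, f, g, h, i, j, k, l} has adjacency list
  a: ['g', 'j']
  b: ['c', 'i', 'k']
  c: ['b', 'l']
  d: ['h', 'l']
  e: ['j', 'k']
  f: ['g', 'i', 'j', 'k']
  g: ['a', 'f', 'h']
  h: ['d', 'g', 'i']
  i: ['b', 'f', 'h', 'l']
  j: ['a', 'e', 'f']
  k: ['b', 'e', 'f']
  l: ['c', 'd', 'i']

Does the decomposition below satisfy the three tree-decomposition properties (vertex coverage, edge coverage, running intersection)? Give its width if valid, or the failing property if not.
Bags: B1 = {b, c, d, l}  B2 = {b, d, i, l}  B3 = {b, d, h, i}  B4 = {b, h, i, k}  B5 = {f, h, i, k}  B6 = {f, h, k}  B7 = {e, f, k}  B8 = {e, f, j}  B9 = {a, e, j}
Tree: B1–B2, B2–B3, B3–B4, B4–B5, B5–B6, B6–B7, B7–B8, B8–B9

A tree decomposition must satisfy three properties: every vertex lies in some bag; for every edge, both endpoints lie together in some bag; and for every vertex, the bags containing it form a connected subtree. Here vertex g appears in no bag, so the decomposition is invalid.

No — vertex g appears in no bag.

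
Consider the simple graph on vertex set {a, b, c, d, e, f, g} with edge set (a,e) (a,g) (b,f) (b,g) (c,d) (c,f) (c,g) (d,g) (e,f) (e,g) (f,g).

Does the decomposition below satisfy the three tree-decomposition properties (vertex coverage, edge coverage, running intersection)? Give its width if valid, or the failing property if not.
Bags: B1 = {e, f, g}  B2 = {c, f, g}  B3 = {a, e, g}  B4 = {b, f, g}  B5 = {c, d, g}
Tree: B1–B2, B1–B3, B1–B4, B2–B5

Every vertex of G appears in some bag (union = {a, b, c, d, e, f, g}); every edge is covered by a bag; and for each vertex v the set of bags containing v is connected in the bag tree. The decomposition is therefore valid. The largest bag has 3 vertices, so the width is 2.

Yes; width 2.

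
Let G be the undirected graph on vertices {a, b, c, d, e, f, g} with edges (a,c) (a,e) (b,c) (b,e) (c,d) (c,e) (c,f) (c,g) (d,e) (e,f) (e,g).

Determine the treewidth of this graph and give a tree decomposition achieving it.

The largest bag has 3 vertices, giving width 2; this decomposition certifies tw(G) ≤ 2. Conversely, {c, d, e} is a clique of size 3, and the vertices of any clique must share a bag in every tree decomposition; so some bag has ≥ 3 vertices and tw(G) ≥ 2. The upper and lower bounds meet at 2, so that is the treewidth.

Treewidth 2.
One such decomposition:
Bags: B1 = {a, c, e}  B2 = {b, c, e}  B3 = {c, e, g}  B4 = {c, d, e}  B5 = {c, e, f}
Tree: B1–B2, B1–B3, B1–B4, B2–B5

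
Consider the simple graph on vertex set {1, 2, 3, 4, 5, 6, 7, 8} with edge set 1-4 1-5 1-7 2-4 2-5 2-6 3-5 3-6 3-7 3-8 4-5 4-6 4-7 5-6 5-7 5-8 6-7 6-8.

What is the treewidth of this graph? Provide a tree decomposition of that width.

Treewidth 3.
One optimal decomposition is:
Bags: B1 = {3, 5, 6, 7}  B2 = {4, 5, 6, 7}  B3 = {3, 5, 6, 8}  B4 = {1, 4, 5, 7}  B5 = {2, 4, 5, 6}
Tree: B1–B2, B1–B3, B2–B4, B2–B5

Every bag has size at most 4, so the width is 4 − 1 = 3 and tw(G) ≤ 3. Conversely, {1, 4, 5, 7} is a clique of size 4, and the vertices of any clique must share a bag in every tree decomposition; so some bag has ≥ 4 vertices and tw(G) ≥ 3. Combining the bounds, tw(G) = 3.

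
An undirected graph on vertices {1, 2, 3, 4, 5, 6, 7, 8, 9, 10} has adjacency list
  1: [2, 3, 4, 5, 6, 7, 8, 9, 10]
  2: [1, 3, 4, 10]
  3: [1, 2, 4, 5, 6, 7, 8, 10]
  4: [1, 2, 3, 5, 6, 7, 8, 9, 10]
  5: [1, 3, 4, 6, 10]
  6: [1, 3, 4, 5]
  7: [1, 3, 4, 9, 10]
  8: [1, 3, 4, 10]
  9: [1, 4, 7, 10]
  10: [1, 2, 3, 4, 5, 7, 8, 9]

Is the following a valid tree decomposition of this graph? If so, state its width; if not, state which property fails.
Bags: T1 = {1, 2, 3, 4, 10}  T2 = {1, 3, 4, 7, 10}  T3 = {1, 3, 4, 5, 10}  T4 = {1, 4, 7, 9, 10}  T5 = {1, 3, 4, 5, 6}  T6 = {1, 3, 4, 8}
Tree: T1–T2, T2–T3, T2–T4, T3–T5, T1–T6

A tree decomposition must satisfy three properties: every vertex lies in some bag; for every edge, both endpoints lie together in some bag; and for every vertex, the bags containing it form a connected subtree. Here edge (10,8) lies in no bag, so the decomposition is invalid.

No — edge (10,8) lies in no bag.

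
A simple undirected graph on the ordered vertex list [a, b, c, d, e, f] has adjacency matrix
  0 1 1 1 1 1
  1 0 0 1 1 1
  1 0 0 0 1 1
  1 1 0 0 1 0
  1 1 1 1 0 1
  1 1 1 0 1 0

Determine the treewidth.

3

A width-3 tree decomposition is:
Bags: B1 = {a, b, e, f}  B2 = {a, c, e, f}  B3 = {a, b, d, e}
Tree: B1–B2, B1–B3
Each bag holds 4 vertices, so the decomposition has width 3, which upper-bounds the treewidth. On the other hand G contains the 4-clique {a, b, d, e}. A clique must lie in a single bag of any decomposition, so no decomposition can have width below 3. The upper and lower bounds meet at 3, so that is the treewidth.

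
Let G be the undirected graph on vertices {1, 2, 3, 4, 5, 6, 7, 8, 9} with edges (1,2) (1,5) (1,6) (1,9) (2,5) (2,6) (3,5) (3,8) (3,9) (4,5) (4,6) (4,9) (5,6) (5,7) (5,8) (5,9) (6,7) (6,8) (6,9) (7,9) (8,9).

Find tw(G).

3

A width-3 tree decomposition is:
Bags: B1 = {5, 6, 7, 9}  B2 = {4, 5, 6, 9}  B3 = {5, 6, 8, 9}  B4 = {1, 5, 6, 9}  B5 = {1, 2, 5, 6}  B6 = {3, 5, 8, 9}
Tree: B1–B2, B2–B3, B3–B4, B4–B5, B3–B6
The largest bag has 4 vertices, giving width 3; this decomposition certifies tw(G) ≤ 3. For the lower bound, the 4 vertices {3, 5, 8, 9} are pairwise adjacent, and any tree decomposition puts a clique entirely inside one bag — forcing width ≥ 3. Therefore the treewidth is 3.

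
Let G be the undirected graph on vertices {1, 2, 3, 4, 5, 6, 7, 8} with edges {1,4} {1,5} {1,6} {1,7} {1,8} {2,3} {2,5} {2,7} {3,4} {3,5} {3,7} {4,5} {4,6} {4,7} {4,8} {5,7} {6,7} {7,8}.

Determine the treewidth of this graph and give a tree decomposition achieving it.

Treewidth 3.
One optimal decomposition is:
Bags: B1 = {1, 4, 5, 7}  B2 = {3, 4, 5, 7}  B3 = {1, 4, 7, 8}  B4 = {1, 4, 6, 7}  B5 = {2, 3, 5, 7}
Tree: B1–B2, B1–B3, B1–B4, B2–B5

Every bag has size at most 4, so the width is 4 − 1 = 3 and tw(G) ≤ 3. On the other hand G contains the 4-clique {2, 3, 5, 7}. A clique must lie in a single bag of any decomposition, so no decomposition can have width below 3. Therefore the treewidth is 3.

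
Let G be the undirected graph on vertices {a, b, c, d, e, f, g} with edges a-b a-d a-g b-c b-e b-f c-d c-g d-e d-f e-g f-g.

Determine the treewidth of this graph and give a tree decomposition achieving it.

Every bag has size at most 4, so the width is 4 − 1 = 3 and tw(G) ≤ 3. For the lower bound: the 4 vertex sets {a,b}, {f,g}, {d}, {e} are disjoint, each induces a connected subgraph, and every pair is joined by at least one edge of G. Contracting each set to a single vertex therefore yields K_{4} as a minor, and since treewidth is minor-monotone, tw(G) ≥ tw(K_{4}) = 3. Combining the bounds, tw(G) = 3.

Treewidth 3.
One such decomposition:
Bags: B1 = {a, b, d, g}  B2 = {b, d, f, g}  B3 = {b, d, e, g}  B4 = {b, c, d, g}
Tree: B1–B2, B2–B3, B3–B4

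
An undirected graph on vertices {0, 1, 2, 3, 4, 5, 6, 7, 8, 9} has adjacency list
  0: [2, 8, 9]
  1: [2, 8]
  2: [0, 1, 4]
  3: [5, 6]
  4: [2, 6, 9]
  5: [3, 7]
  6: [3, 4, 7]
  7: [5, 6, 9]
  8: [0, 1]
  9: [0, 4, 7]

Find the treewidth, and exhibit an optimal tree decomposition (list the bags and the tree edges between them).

Treewidth 2.
One optimal decomposition is:
Bags: B1 = {1, 2, 8}  B2 = {0, 2, 8}  B3 = {0, 2, 4}  B4 = {0, 4, 9}  B5 = {4, 6, 9}  B6 = {6, 7, 9}  B7 = {3, 6, 7}  B8 = {3, 5, 7}
Tree: B1–B2, B2–B3, B3–B4, B4–B5, B5–B6, B6–B7, B7–B8

Every bag has size at most 3, so the width is 3 − 1 = 2 and tw(G) ≤ 2. Since 1–8–0–2–1 is a cycle in G, G is not acyclic. Forests are exactly the graphs of treewidth ≤ 1, so tw(G) ≥ 2. The upper and lower bounds meet at 2, so that is the treewidth.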